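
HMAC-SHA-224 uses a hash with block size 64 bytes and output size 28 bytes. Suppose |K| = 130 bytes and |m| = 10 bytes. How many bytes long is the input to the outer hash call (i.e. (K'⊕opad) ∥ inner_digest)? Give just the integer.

92

Key is 130 > 64 bytes, so it is hashed to 28 bytes then zero-padded to 64: |K'| = 64.
Outer input = (K'⊕opad) ∥ H(inner) → 64 + 28 = 92 bytes.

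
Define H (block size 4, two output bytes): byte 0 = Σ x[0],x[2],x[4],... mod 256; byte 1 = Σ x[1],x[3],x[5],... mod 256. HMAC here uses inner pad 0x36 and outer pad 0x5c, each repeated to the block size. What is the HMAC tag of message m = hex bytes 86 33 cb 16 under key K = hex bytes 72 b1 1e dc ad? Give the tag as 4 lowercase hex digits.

Key hex bytes 72 b1 1e dc ad is 5 bytes > B = 4, so hash it first: H(key) = 3d 8d, then zero-pad to 4 bytes: K' = 3d 8d 00 00.
K' ⊕ ipad = 0b bb 36 36.  K' ⊕ opad = 61 d1 5c 5c.
Inner input = (K'⊕ipad) ∥ m = 0b bb 36 36 ∥ 86 33 cb 16.
Inner hash: even-index sum = 402 mod 256 = 146; odd-index sum = 314 mod 256 = 58 → 92 3a.
Outer input = (K'⊕opad) ∥ inner = 61 d1 5c 5c ∥ 92 3a.
Outer hash (tag): even-index sum = 335 mod 256 = 79; odd-index sum = 359 mod 256 = 103 → 4f 67.

4f67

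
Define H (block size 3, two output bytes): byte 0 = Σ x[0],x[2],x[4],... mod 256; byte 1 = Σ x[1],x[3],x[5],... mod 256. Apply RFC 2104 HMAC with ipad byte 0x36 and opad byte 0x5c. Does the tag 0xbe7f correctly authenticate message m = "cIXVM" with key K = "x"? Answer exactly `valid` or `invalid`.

valid

Key "x" = 78 is 1 byte ≤ B = 3; zero-pad to 3 bytes: K' = 78 00 00.
K' ⊕ ipad = 4e 36 36; K' ⊕ opad = 24 5c 5c.
Inner hash: even-index sum = 291 mod 256 = 35; odd-index sum = 318 mod 256 = 62 → 23 3e.
Outer hash (recomputed tag): even-index sum = 190 mod 256 = 190; odd-index sum = 127 mod 256 = 127 → be 7f.
Recomputed tag = be7f; claimed = be7f → match.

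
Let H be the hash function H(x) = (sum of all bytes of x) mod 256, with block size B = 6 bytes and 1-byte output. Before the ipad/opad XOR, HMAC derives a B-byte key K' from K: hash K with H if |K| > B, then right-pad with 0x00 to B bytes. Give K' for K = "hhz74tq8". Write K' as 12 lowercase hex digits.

|K| = 8 > B = 6, so first hash the key.
H(K): sum = 104+104+122+55+52+116+113+56 = 722; mod 256 = 210 → d2.
Zero-pad H(K) = d2 to 6 bytes: K' = d2 00 00 00 00 00.

d20000000000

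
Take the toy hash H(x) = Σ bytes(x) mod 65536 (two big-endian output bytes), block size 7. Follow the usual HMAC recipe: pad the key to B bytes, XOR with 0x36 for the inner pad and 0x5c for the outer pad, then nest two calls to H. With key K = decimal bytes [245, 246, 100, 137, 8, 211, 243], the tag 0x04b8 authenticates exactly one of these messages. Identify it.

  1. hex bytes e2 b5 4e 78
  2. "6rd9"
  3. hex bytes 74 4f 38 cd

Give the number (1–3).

Key decimal bytes [245, 246, 100, 137, 8, 211, 243] = f5 f6 64 89 08 d3 f3 is exactly B = 7 bytes: K' = f5 f6 64 89 08 d3 f3.
K' ⊕ ipad = c3 c0 52 bf 3e e5 c5; K' ⊕ opad = a9 aa 38 d5 54 8f af.
m1: inner = H(c3 c0 52 bf 3e e5 c5 e2 b5 4e 78) = 06 d9; tag = H(a9 aa 38 d5 54 8f af 06 d9) = 04d1
m2: inner = H(c3 c0 52 bf 3e e5 c5 36 72 64 39) = 05 c1; tag = H(a9 aa 38 d5 54 8f af 05 c1) = 04b8 ← matches
m3: inner = H(c3 c0 52 bf 3e e5 c5 74 4f 38 cd) = 06 44; tag = H(a9 aa 38 d5 54 8f af 06 44) = 043c

2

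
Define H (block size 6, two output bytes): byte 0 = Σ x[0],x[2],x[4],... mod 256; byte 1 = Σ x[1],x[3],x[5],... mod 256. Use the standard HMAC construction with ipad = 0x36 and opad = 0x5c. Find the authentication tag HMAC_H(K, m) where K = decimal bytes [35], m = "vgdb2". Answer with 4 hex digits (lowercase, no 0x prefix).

c47f

Key decimal bytes [35] = 23 is 1 byte ≤ B = 6; zero-pad to 6 bytes: K' = 23 00 00 00 00 00.
K' ⊕ ipad = 15 36 36 36 36 36.  K' ⊕ opad = 7f 5c 5c 5c 5c 5c.
Inner input = (K'⊕ipad) ∥ m = 15 36 36 36 36 36 ∥ 76 67 64 62 32.
Inner hash: even-index sum = 397 mod 256 = 141; odd-index sum = 363 mod 256 = 107 → 8d 6b.
Outer input = (K'⊕opad) ∥ inner = 7f 5c 5c 5c 5c 5c ∥ 8d 6b.
Outer hash (tag): even-index sum = 452 mod 256 = 196; odd-index sum = 383 mod 256 = 127 → c4 7f.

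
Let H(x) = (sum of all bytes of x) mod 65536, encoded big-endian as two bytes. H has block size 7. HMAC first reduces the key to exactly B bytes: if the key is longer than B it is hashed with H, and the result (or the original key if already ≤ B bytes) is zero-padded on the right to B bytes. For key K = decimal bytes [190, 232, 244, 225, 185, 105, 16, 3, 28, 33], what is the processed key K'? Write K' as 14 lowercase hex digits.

|K| = 10 > B = 7, so first hash the key.
H(K): sum = 190+232+244+225+185+105+16+3+28+33 = 1261 → 04 ed.
Zero-pad H(K) = 04 ed to 7 bytes: K' = 04 ed 00 00 00 00 00.

04ed0000000000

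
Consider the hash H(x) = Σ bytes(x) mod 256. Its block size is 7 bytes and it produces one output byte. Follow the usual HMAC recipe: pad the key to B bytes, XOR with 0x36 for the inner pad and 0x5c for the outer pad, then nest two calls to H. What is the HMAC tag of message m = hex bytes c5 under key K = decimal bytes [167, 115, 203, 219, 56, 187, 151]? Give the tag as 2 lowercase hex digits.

Key decimal bytes [167, 115, 203, 219, 56, 187, 151] = a7 73 cb db 38 bb 97 is exactly B = 7 bytes: K' = a7 73 cb db 38 bb 97.
K' ⊕ ipad = 91 45 fd ed 0e 8d a1.  K' ⊕ opad = fb 2f 97 87 64 e7 cb.
Inner input = (K'⊕ipad) ∥ m = 91 45 fd ed 0e 8d a1 ∥ c5.
Inner hash: sum = 145+69+253+237+14+141+161+197 = 1217; mod 256 = 193 → c1.
Outer input = (K'⊕opad) ∥ inner = fb 2f 97 87 64 e7 cb ∥ c1.
Outer hash (tag): sum = 251+47+151+135+100+231+203+193 = 1311; mod 256 = 31 → 1f.

1f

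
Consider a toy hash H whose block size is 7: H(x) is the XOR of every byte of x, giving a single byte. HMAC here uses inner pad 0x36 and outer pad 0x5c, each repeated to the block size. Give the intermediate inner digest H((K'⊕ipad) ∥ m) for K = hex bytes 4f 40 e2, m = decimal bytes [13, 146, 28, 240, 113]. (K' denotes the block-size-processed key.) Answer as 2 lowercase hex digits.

Key hex bytes 4f 40 e2 is 3 bytes ≤ B = 7; zero-pad to 7 bytes: K' = 4f 40 e2 00 00 00 00.
K' ⊕ ipad = 79 76 d4 36 36 36 36.
Inner input = 79 76 d4 36 36 36 36 ∥ 0d 92 1c f0 71.
Inner hash: XOR 79⊕76⊕d4⊕36⊕36⊕36⊕36⊕0d⊕92⊕1c⊕f0⊕71 = d9.

d9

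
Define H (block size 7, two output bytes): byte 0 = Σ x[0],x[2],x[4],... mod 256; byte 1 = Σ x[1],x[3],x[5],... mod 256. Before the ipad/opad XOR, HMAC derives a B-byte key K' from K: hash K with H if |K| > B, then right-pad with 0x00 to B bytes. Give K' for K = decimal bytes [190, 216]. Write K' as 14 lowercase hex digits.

bed80000000000

Key decimal bytes [190, 216] = be d8 is 2 bytes ≤ B = 7; zero-pad to 7 bytes: K' = be d8 00 00 00 00 00.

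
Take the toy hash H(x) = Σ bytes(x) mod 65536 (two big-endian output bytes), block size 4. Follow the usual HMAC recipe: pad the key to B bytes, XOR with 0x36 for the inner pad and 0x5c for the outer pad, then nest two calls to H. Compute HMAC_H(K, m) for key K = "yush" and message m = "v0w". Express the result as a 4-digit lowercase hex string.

Key "yush" = 79 75 73 68 is exactly B = 4 bytes: K' = 79 75 73 68.
K' ⊕ ipad = 4f 43 45 5e.  K' ⊕ opad = 25 29 2f 34.
Inner input = (K'⊕ipad) ∥ m = 4f 43 45 5e ∥ 76 30 77.
Inner hash: sum = 79+67+69+94+118+48+119 = 594 → 02 52.
Outer input = (K'⊕opad) ∥ inner = 25 29 2f 34 ∥ 02 52.
Outer hash (tag): sum = 37+41+47+52+2+82 = 261 → 01 05.

0105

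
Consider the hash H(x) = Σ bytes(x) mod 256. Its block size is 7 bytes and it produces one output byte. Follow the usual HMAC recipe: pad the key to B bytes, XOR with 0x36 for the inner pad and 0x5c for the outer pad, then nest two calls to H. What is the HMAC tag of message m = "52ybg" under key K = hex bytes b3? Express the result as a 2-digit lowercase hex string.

89

Key hex bytes b3 is 1 byte ≤ B = 7; zero-pad to 7 bytes: K' = b3 00 00 00 00 00 00.
K' ⊕ ipad = 85 36 36 36 36 36 36.  K' ⊕ opad = ef 5c 5c 5c 5c 5c 5c.
Inner input = (K'⊕ipad) ∥ m = 85 36 36 36 36 36 36 ∥ 35 32 79 62 67.
Inner hash: sum = 133+54+54+54+54+54+54+53+50+121+98+103 = 882; mod 256 = 114 → 72.
Outer input = (K'⊕opad) ∥ inner = ef 5c 5c 5c 5c 5c 5c ∥ 72.
Outer hash (tag): sum = 239+92+92+92+92+92+92+114 = 905; mod 256 = 137 → 89.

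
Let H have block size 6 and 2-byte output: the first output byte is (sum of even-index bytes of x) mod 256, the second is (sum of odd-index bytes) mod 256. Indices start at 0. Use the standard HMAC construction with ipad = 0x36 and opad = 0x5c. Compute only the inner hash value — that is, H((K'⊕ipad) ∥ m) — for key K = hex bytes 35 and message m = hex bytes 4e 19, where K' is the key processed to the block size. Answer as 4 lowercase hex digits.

bdbb

Key hex bytes 35 is 1 byte ≤ B = 6; zero-pad to 6 bytes: K' = 35 00 00 00 00 00.
K' ⊕ ipad = 03 36 36 36 36 36.
Inner input = 03 36 36 36 36 36 ∥ 4e 19.
Inner hash: even-index sum = 189 mod 256 = 189; odd-index sum = 187 mod 256 = 187 → bd bb.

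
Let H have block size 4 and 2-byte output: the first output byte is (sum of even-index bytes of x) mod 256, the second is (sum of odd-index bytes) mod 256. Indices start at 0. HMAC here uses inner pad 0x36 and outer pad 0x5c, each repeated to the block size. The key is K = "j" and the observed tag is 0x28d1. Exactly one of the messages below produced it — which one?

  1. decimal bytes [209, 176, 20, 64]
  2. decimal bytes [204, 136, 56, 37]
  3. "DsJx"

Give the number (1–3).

2

Key "j" = 6a is 1 byte ≤ B = 4; zero-pad to 4 bytes: K' = 6a 00 00 00.
K' ⊕ ipad = 5c 36 36 36; K' ⊕ opad = 36 5c 5c 5c.
m1: inner = H(5c 36 36 36 d1 b0 14 40) = 77 5c; tag = H(36 5c 5c 5c 77 5c) = 0914
m2: inner = H(5c 36 36 36 cc 88 38 25) = 96 19; tag = H(36 5c 5c 5c 96 19) = 28d1 ← matches
m3: inner = H(5c 36 36 36 44 73 4a 78) = 20 57; tag = H(36 5c 5c 5c 20 57) = b20f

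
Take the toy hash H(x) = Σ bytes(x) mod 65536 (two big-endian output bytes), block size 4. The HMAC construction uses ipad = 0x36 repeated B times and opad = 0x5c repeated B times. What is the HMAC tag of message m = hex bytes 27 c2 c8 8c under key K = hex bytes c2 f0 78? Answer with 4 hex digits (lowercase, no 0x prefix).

0249

Key hex bytes c2 f0 78 is 3 bytes ≤ B = 4; zero-pad to 4 bytes: K' = c2 f0 78 00.
K' ⊕ ipad = f4 c6 4e 36.  K' ⊕ opad = 9e ac 24 5c.
Inner input = (K'⊕ipad) ∥ m = f4 c6 4e 36 ∥ 27 c2 c8 8c.
Inner hash: sum = 244+198+78+54+39+194+200+140 = 1147 → 04 7b.
Outer input = (K'⊕opad) ∥ inner = 9e ac 24 5c ∥ 04 7b.
Outer hash (tag): sum = 158+172+36+92+4+123 = 585 → 02 49.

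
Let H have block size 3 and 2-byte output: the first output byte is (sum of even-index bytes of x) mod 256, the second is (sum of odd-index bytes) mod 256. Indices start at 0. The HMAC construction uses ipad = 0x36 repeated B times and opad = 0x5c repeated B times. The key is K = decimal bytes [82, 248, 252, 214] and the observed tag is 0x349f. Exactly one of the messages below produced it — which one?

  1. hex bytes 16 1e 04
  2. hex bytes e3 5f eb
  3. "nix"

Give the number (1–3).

Key decimal bytes [82, 248, 252, 214] = 52 f8 fc d6 is 4 bytes > B = 3, so hash it first: H(key) = 4e ce, then zero-pad to 3 bytes: K' = 4e ce 00.
K' ⊕ ipad = 78 f8 36; K' ⊕ opad = 12 92 5c.
m1: inner = H(78 f8 36 16 1e 04) = cc 12; tag = H(12 92 5c cc 12) = 805e
m2: inner = H(78 f8 36 e3 5f eb) = 0d c6; tag = H(12 92 5c 0d c6) = 349f ← matches
m3: inner = H(78 f8 36 6e 69 78) = 17 de; tag = H(12 92 5c 17 de) = 4ca9

2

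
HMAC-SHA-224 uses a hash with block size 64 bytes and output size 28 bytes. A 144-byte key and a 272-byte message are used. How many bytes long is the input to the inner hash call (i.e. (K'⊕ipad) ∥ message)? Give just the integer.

336

Key is 144 > 64 bytes, so it is hashed to 28 bytes then zero-padded to 64: |K'| = 64.
Inner input = (K'⊕ipad) ∥ m → 64 + 272 = 336 bytes.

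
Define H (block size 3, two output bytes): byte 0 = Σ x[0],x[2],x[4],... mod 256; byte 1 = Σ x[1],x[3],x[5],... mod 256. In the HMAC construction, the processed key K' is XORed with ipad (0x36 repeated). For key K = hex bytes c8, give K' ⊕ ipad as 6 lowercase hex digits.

Key hex bytes c8 is 1 byte ≤ B = 3; zero-pad to 3 bytes: K' = c8 00 00.
XOR each byte with 0x36: c8⊕36=fe, 00⊕36=36, 00⊕36=36.

fe3636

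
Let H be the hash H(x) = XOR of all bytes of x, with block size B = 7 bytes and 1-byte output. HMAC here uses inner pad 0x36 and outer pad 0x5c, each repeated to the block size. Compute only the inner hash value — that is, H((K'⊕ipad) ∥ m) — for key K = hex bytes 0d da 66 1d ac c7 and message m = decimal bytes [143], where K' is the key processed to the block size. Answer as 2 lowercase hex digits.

7e

Key hex bytes 0d da 66 1d ac c7 is 6 bytes ≤ B = 7; zero-pad to 7 bytes: K' = 0d da 66 1d ac c7 00.
K' ⊕ ipad = 3b ec 50 2b 9a f1 36.
Inner input = 3b ec 50 2b 9a f1 36 ∥ 8f.
Inner hash: XOR 3b⊕ec⊕50⊕2b⊕9a⊕f1⊕36⊕8f = 7e.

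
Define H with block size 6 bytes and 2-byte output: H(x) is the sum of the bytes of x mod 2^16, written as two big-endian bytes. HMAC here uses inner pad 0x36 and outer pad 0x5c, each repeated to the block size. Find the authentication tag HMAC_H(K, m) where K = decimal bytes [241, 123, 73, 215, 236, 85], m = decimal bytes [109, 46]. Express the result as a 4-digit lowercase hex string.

027d

Key decimal bytes [241, 123, 73, 215, 236, 85] = f1 7b 49 d7 ec 55 is exactly B = 6 bytes: K' = f1 7b 49 d7 ec 55.
K' ⊕ ipad = c7 4d 7f e1 da 63.  K' ⊕ opad = ad 27 15 8b b0 09.
Inner input = (K'⊕ipad) ∥ m = c7 4d 7f e1 da 63 ∥ 6d 2e.
Inner hash: sum = 199+77+127+225+218+99+109+46 = 1100 → 04 4c.
Outer input = (K'⊕opad) ∥ inner = ad 27 15 8b b0 09 ∥ 04 4c.
Outer hash (tag): sum = 173+39+21+139+176+9+4+76 = 637 → 02 7d.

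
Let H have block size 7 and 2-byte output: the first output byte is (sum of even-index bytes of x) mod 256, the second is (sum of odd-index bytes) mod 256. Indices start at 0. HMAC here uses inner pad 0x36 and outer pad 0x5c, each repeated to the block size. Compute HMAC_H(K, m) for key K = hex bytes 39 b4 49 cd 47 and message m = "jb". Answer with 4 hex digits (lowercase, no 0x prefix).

0e6c

Key hex bytes 39 b4 49 cd 47 is 5 bytes ≤ B = 7; zero-pad to 7 bytes: K' = 39 b4 49 cd 47 00 00.
K' ⊕ ipad = 0f 82 7f fb 71 36 36.  K' ⊕ opad = 65 e8 15 91 1b 5c 5c.
Inner input = (K'⊕ipad) ∥ m = 0f 82 7f fb 71 36 36 ∥ 6a 62.
Inner hash: even-index sum = 407 mod 256 = 151; odd-index sum = 541 mod 256 = 29 → 97 1d.
Outer input = (K'⊕opad) ∥ inner = 65 e8 15 91 1b 5c 5c ∥ 97 1d.
Outer hash (tag): even-index sum = 270 mod 256 = 14; odd-index sum = 620 mod 256 = 108 → 0e 6c.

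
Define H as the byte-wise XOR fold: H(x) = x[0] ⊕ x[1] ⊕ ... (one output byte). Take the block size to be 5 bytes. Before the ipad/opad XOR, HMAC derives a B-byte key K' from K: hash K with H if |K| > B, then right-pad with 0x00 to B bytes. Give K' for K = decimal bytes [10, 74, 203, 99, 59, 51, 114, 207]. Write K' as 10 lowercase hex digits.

5d00000000

|K| = 8 > B = 5, so first hash the key.
H(K): XOR 0a⊕4a⊕cb⊕63⊕3b⊕33⊕72⊕cf = 5d.
Zero-pad H(K) = 5d to 5 bytes: K' = 5d 00 00 00 00.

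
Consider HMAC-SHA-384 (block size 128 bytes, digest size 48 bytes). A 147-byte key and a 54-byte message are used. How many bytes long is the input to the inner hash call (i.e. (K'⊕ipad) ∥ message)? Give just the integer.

182

Key is 147 > 128 bytes, so it is hashed to 48 bytes then zero-padded to 128: |K'| = 128.
Inner input = (K'⊕ipad) ∥ m → 128 + 54 = 182 bytes.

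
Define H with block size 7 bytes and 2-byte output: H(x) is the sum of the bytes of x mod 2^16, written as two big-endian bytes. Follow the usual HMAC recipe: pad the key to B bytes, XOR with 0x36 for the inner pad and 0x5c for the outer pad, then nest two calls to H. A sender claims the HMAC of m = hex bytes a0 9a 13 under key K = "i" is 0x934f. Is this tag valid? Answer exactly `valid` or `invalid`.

Key "i" = 69 is 1 byte ≤ B = 7; zero-pad to 7 bytes: K' = 69 00 00 00 00 00 00.
K' ⊕ ipad = 5f 36 36 36 36 36 36; K' ⊕ opad = 35 5c 5c 5c 5c 5c 5c.
Inner hash: sum = 95+54+54+54+54+54+54+160+154+19 = 752 → 02 f0.
Outer hash (recomputed tag): sum = 53+92+92+92+92+92+92+2+240 = 847 → 03 4f.
Recomputed tag = 034f; claimed = 934f → mismatch.

invalid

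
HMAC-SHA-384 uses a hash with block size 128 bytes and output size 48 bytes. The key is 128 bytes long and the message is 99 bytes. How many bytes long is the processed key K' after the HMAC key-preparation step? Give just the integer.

128

Key is 128 ≤ 128 bytes, zero-padded: |K'| = 128.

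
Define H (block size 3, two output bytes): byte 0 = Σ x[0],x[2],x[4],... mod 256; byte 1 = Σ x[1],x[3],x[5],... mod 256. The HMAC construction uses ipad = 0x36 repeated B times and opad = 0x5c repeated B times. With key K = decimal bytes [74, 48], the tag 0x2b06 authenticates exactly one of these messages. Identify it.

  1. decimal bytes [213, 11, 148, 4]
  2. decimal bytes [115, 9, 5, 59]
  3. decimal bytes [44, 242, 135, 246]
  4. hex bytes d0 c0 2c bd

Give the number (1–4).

Key decimal bytes [74, 48] = 4a 30 is 2 bytes ≤ B = 3; zero-pad to 3 bytes: K' = 4a 30 00.
K' ⊕ ipad = 7c 06 36; K' ⊕ opad = 16 6c 5c.
m1: inner = H(7c 06 36 d5 0b 94 04) = c1 6f; tag = H(16 6c 5c c1 6f) = e12d
m2: inner = H(7c 06 36 73 09 05 3b) = f6 7e; tag = H(16 6c 5c f6 7e) = f062
m3: inner = H(7c 06 36 2c f2 87 f6) = 9a b9; tag = H(16 6c 5c 9a b9) = 2b06 ← matches
m4: inner = H(7c 06 36 d0 c0 2c bd) = 2f 02; tag = H(16 6c 5c 2f 02) = 749b

3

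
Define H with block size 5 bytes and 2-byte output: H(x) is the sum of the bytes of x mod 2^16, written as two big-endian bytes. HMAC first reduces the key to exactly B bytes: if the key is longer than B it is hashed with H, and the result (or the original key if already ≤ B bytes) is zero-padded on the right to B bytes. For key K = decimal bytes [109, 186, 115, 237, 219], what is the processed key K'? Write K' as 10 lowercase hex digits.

6dba73eddb

Key decimal bytes [109, 186, 115, 237, 219] = 6d ba 73 ed db is exactly B = 5 bytes: K' = 6d ba 73 ed db.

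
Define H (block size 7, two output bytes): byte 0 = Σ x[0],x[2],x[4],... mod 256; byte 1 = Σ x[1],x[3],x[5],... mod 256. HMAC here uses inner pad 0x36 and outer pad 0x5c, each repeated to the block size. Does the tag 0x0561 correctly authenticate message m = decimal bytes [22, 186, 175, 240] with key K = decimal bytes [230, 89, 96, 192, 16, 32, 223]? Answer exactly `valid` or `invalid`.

invalid

Key decimal bytes [230, 89, 96, 192, 16, 32, 223] = e6 59 60 c0 10 20 df is exactly B = 7 bytes: K' = e6 59 60 c0 10 20 df.
K' ⊕ ipad = d0 6f 56 f6 26 16 e9; K' ⊕ opad = ba 05 3c 9c 4c 7c 83.
Inner hash: even-index sum = 991 mod 256 = 223; odd-index sum = 576 mod 256 = 64 → df 40.
Outer hash (recomputed tag): even-index sum = 517 mod 256 = 5; odd-index sum = 508 mod 256 = 252 → 05 fc.
Recomputed tag = 05fc; claimed = 0561 → mismatch.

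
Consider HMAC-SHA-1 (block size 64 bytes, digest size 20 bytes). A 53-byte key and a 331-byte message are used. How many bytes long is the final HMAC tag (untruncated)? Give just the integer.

20

The tag is one SHA-1 digest: 20 bytes.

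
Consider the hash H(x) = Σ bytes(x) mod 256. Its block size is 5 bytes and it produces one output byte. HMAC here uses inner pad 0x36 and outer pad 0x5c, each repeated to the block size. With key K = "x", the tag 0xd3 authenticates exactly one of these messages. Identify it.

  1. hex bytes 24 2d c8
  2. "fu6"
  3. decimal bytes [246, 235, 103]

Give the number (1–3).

1

Key "x" = 78 is 1 byte ≤ B = 5; zero-pad to 5 bytes: K' = 78 00 00 00 00.
K' ⊕ ipad = 4e 36 36 36 36; K' ⊕ opad = 24 5c 5c 5c 5c.
m1: inner = H(4e 36 36 36 36 24 2d c8) = 3f; tag = H(24 5c 5c 5c 5c 3f) = d3 ← matches
m2: inner = H(4e 36 36 36 36 66 75 36) = 37; tag = H(24 5c 5c 5c 5c 37) = cb
m3: inner = H(4e 36 36 36 36 f6 eb 67) = 6e; tag = H(24 5c 5c 5c 5c 6e) = 02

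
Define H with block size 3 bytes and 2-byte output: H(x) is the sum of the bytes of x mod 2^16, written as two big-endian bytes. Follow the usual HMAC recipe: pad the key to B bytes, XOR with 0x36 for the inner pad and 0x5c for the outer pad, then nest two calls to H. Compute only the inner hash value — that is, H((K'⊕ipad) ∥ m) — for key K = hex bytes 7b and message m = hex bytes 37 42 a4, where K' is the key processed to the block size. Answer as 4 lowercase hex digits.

01d6

Key hex bytes 7b is 1 byte ≤ B = 3; zero-pad to 3 bytes: K' = 7b 00 00.
K' ⊕ ipad = 4d 36 36.
Inner input = 4d 36 36 ∥ 37 42 a4.
Inner hash: sum = 77+54+54+55+66+164 = 470 → 01 d6.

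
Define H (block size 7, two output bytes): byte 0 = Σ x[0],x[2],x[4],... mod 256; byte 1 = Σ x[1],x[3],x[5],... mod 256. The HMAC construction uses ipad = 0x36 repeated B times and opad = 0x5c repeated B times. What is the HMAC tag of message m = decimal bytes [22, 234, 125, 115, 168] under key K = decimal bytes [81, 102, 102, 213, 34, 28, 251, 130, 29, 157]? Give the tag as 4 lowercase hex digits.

Key decimal bytes [81, 102, 102, 213, 34, 28, 251, 130, 29, 157] = 51 66 66 d5 22 1c fb 82 1d 9d is 10 bytes > B = 7, so hash it first: H(key) = f1 76, then zero-pad to 7 bytes: K' = f1 76 00 00 00 00 00.
K' ⊕ ipad = c7 40 36 36 36 36 36.  K' ⊕ opad = ad 2a 5c 5c 5c 5c 5c.
Inner input = (K'⊕ipad) ∥ m = c7 40 36 36 36 36 36 ∥ 16 ea 7d 73 a8.
Inner hash: even-index sum = 710 mod 256 = 198; odd-index sum = 487 mod 256 = 231 → c6 e7.
Outer input = (K'⊕opad) ∥ inner = ad 2a 5c 5c 5c 5c 5c ∥ c6 e7.
Outer hash (tag): even-index sum = 680 mod 256 = 168; odd-index sum = 424 mod 256 = 168 → a8 a8.

a8a8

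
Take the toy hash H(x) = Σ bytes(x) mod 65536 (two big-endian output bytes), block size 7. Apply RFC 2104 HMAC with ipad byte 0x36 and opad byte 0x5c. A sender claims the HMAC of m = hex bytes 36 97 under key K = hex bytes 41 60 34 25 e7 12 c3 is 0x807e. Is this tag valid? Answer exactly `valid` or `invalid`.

invalid

Key hex bytes 41 60 34 25 e7 12 c3 is exactly B = 7 bytes: K' = 41 60 34 25 e7 12 c3.
K' ⊕ ipad = 77 56 02 13 d1 24 f5; K' ⊕ opad = 1d 3c 68 79 bb 4e 9f.
Inner hash: sum = 119+86+2+19+209+36+245+54+151 = 921 → 03 99.
Outer hash (recomputed tag): sum = 29+60+104+121+187+78+159+3+153 = 894 → 03 7e.
Recomputed tag = 037e; claimed = 807e → mismatch.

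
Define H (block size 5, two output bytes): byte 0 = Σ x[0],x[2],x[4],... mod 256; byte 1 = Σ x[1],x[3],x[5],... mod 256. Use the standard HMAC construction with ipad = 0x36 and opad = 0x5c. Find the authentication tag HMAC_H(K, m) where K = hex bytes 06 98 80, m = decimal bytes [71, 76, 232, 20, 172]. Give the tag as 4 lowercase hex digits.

519c

Key hex bytes 06 98 80 is 3 bytes ≤ B = 5; zero-pad to 5 bytes: K' = 06 98 80 00 00.
K' ⊕ ipad = 30 ae b6 36 36.  K' ⊕ opad = 5a c4 dc 5c 5c.
Inner input = (K'⊕ipad) ∥ m = 30 ae b6 36 36 ∥ 47 4c e8 14 ac.
Inner hash: even-index sum = 380 mod 256 = 124; odd-index sum = 703 mod 256 = 191 → 7c bf.
Outer input = (K'⊕opad) ∥ inner = 5a c4 dc 5c 5c ∥ 7c bf.
Outer hash (tag): even-index sum = 593 mod 256 = 81; odd-index sum = 412 mod 256 = 156 → 51 9c.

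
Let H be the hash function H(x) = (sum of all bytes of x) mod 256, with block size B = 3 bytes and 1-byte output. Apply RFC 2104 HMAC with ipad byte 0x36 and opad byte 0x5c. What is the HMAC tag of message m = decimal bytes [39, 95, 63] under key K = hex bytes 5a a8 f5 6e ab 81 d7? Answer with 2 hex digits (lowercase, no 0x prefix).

7b

Key hex bytes 5a a8 f5 6e ab 81 d7 is 7 bytes > B = 3, so hash it first: H(key) = 68, then zero-pad to 3 bytes: K' = 68 00 00.
K' ⊕ ipad = 5e 36 36.  K' ⊕ opad = 34 5c 5c.
Inner input = (K'⊕ipad) ∥ m = 5e 36 36 ∥ 27 5f 3f.
Inner hash: sum = 94+54+54+39+95+63 = 399; mod 256 = 143 → 8f.
Outer input = (K'⊕opad) ∥ inner = 34 5c 5c ∥ 8f.
Outer hash (tag): sum = 52+92+92+143 = 379; mod 256 = 123 → 7b.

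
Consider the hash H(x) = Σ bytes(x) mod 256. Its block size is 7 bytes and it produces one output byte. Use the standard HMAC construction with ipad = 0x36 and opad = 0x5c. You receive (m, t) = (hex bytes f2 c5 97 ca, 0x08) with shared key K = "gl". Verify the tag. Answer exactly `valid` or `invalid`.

valid

Key "gl" = 67 6c is 2 bytes ≤ B = 7; zero-pad to 7 bytes: K' = 67 6c 00 00 00 00 00.
K' ⊕ ipad = 51 5a 36 36 36 36 36; K' ⊕ opad = 3b 30 5c 5c 5c 5c 5c.
Inner hash: sum = 81+90+54+54+54+54+54+242+197+151+202 = 1233; mod 256 = 209 → d1.
Outer hash (recomputed tag): sum = 59+48+92+92+92+92+92+209 = 776; mod 256 = 8 → 08.
Recomputed tag = 08; claimed = 08 → match.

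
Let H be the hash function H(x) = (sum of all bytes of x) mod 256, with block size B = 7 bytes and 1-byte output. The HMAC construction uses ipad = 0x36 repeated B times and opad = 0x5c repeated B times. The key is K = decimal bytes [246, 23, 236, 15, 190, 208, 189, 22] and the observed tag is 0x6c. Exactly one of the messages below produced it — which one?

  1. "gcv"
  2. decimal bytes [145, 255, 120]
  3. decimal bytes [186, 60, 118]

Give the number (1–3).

3

Key decimal bytes [246, 23, 236, 15, 190, 208, 189, 22] = f6 17 ec 0f be d0 bd 16 is 8 bytes > B = 7, so hash it first: H(key) = 69, then zero-pad to 7 bytes: K' = 69 00 00 00 00 00 00.
K' ⊕ ipad = 5f 36 36 36 36 36 36; K' ⊕ opad = 35 5c 5c 5c 5c 5c 5c.
m1: inner = H(5f 36 36 36 36 36 36 67 63 76) = e3; tag = H(35 5c 5c 5c 5c 5c 5c e3) = 40
m2: inner = H(5f 36 36 36 36 36 36 91 ff 78) = ab; tag = H(35 5c 5c 5c 5c 5c 5c ab) = 08
m3: inner = H(5f 36 36 36 36 36 36 ba 3c 76) = 0f; tag = H(35 5c 5c 5c 5c 5c 5c 0f) = 6c ← matches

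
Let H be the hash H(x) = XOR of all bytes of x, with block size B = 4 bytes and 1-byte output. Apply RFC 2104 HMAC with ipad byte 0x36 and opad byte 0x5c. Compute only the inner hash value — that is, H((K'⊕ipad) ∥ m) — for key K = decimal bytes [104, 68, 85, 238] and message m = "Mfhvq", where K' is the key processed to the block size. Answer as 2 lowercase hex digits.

d3

Key decimal bytes [104, 68, 85, 238] = 68 44 55 ee is exactly B = 4 bytes: K' = 68 44 55 ee.
K' ⊕ ipad = 5e 72 63 d8.
Inner input = 5e 72 63 d8 ∥ 4d 66 68 76 71.
Inner hash: XOR 5e⊕72⊕63⊕d8⊕4d⊕66⊕68⊕76⊕71 = d3.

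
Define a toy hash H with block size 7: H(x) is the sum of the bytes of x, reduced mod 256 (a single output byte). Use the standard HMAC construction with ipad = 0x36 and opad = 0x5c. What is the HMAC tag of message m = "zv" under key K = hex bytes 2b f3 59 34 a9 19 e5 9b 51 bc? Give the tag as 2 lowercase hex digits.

Key hex bytes 2b f3 59 34 a9 19 e5 9b 51 bc is 10 bytes > B = 7, so hash it first: H(key) = fa, then zero-pad to 7 bytes: K' = fa 00 00 00 00 00 00.
K' ⊕ ipad = cc 36 36 36 36 36 36.  K' ⊕ opad = a6 5c 5c 5c 5c 5c 5c.
Inner input = (K'⊕ipad) ∥ m = cc 36 36 36 36 36 36 ∥ 7a 76.
Inner hash: sum = 204+54+54+54+54+54+54+122+118 = 768; mod 256 = 0 → 00.
Outer input = (K'⊕opad) ∥ inner = a6 5c 5c 5c 5c 5c 5c ∥ 00.
Outer hash (tag): sum = 166+92+92+92+92+92+92+0 = 718; mod 256 = 206 → ce.

ce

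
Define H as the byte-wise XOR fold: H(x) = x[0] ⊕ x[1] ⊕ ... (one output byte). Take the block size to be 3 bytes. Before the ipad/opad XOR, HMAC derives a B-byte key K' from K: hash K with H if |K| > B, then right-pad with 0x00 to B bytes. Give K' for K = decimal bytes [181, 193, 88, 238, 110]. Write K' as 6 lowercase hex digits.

|K| = 5 > B = 3, so first hash the key.
H(K): XOR b5⊕c1⊕58⊕ee⊕6e = ac.
Zero-pad H(K) = ac to 3 bytes: K' = ac 00 00.

ac0000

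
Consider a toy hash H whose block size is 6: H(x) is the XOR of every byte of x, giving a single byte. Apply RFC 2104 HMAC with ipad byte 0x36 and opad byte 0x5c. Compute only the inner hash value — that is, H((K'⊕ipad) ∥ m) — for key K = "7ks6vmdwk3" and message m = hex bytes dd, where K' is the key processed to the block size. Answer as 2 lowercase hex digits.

94

Key "7ks6vmdwk3" = 37 6b 73 36 76 6d 64 77 6b 33 is 10 bytes > B = 6, so hash it first: H(key) = 49, then zero-pad to 6 bytes: K' = 49 00 00 00 00 00.
K' ⊕ ipad = 7f 36 36 36 36 36.
Inner input = 7f 36 36 36 36 36 ∥ dd.
Inner hash: XOR 7f⊕36⊕36⊕36⊕36⊕36⊕dd = 94.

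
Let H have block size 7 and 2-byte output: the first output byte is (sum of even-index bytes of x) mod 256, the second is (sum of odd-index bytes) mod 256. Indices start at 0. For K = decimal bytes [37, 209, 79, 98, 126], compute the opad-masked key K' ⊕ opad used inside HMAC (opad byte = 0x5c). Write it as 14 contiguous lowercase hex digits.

798d133e225c5c

Key decimal bytes [37, 209, 79, 98, 126] = 25 d1 4f 62 7e is 5 bytes ≤ B = 7; zero-pad to 7 bytes: K' = 25 d1 4f 62 7e 00 00.
XOR each byte with 0x5c: 25⊕5c=79, d1⊕5c=8d, 4f⊕5c=13, 62⊕5c=3e, 7e⊕5c=22, 00⊕5c=5c, 00⊕5c=5c.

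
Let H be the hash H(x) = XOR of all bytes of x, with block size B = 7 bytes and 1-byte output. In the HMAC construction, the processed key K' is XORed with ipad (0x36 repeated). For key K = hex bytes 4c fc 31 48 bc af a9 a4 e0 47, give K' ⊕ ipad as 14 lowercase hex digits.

46363636363636

Key hex bytes 4c fc 31 48 bc af a9 a4 e0 47 is 10 bytes > B = 7, so hash it first: H(key) = 70, then zero-pad to 7 bytes: K' = 70 00 00 00 00 00 00.
XOR each byte with 0x36: 70⊕36=46, 00⊕36=36, 00⊕36=36, 00⊕36=36, 00⊕36=36, 00⊕36=36, 00⊕36=36.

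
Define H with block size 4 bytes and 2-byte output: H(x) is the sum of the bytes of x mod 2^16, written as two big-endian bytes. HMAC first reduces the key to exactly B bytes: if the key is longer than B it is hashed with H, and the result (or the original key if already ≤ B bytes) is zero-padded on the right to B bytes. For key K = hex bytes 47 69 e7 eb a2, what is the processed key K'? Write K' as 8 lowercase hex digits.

|K| = 5 > B = 4, so first hash the key.
H(K): sum = 71+105+231+235+162 = 804 → 03 24.
Zero-pad H(K) = 03 24 to 4 bytes: K' = 03 24 00 00.

03240000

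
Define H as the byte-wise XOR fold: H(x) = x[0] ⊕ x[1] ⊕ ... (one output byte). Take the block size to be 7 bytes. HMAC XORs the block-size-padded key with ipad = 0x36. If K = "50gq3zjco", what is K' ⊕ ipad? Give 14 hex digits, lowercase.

Key "50gq3zjco" = 35 30 67 71 33 7a 6a 63 6f is 9 bytes > B = 7, so hash it first: H(key) = 3c, then zero-pad to 7 bytes: K' = 3c 00 00 00 00 00 00.
XOR each byte with 0x36: 3c⊕36=0a, 00⊕36=36, 00⊕36=36, 00⊕36=36, 00⊕36=36, 00⊕36=36, 00⊕36=36.

0a363636363636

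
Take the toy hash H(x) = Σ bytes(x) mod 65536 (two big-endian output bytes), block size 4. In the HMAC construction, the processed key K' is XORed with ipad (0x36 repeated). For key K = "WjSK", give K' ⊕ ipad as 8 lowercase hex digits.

Key "WjSK" = 57 6a 53 4b is exactly B = 4 bytes: K' = 57 6a 53 4b.
XOR each byte with 0x36: 57⊕36=61, 6a⊕36=5c, 53⊕36=65, 4b⊕36=7d.

615c657d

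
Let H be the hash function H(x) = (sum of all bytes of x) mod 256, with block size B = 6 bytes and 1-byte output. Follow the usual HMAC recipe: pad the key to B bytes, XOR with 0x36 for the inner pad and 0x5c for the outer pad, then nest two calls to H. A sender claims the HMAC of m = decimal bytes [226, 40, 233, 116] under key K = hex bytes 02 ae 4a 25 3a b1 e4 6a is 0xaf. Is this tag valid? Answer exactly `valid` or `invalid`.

Key hex bytes 02 ae 4a 25 3a b1 e4 6a is 8 bytes > B = 6, so hash it first: H(key) = 58, then zero-pad to 6 bytes: K' = 58 00 00 00 00 00.
K' ⊕ ipad = 6e 36 36 36 36 36; K' ⊕ opad = 04 5c 5c 5c 5c 5c.
Inner hash: sum = 110+54+54+54+54+54+226+40+233+116 = 995; mod 256 = 227 → e3.
Outer hash (recomputed tag): sum = 4+92+92+92+92+92+227 = 691; mod 256 = 179 → b3.
Recomputed tag = b3; claimed = af → mismatch.

invalid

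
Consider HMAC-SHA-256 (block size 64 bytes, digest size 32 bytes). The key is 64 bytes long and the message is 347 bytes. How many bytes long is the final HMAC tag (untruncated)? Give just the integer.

32

The tag is one SHA-256 digest: 32 bytes.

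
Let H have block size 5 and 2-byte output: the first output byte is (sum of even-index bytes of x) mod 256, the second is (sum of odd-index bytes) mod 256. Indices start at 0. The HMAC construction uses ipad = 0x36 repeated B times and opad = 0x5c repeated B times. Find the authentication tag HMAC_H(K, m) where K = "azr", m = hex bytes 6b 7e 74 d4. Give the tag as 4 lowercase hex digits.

Key "azr" = 61 7a 72 is 3 bytes ≤ B = 5; zero-pad to 5 bytes: K' = 61 7a 72 00 00.
K' ⊕ ipad = 57 4c 44 36 36.  K' ⊕ opad = 3d 26 2e 5c 5c.
Inner input = (K'⊕ipad) ∥ m = 57 4c 44 36 36 ∥ 6b 7e 74 d4.
Inner hash: even-index sum = 547 mod 256 = 35; odd-index sum = 353 mod 256 = 97 → 23 61.
Outer input = (K'⊕opad) ∥ inner = 3d 26 2e 5c 5c ∥ 23 61.
Outer hash (tag): even-index sum = 296 mod 256 = 40; odd-index sum = 165 mod 256 = 165 → 28 a5.

28a5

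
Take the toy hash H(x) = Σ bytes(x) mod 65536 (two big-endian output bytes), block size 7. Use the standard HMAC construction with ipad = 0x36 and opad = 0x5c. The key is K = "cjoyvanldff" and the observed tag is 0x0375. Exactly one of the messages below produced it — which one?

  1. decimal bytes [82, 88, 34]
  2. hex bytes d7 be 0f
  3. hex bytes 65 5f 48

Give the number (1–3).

2

Key "cjoyvanldff" = 63 6a 6f 79 76 61 6e 6c 64 66 66 is 11 bytes > B = 7, so hash it first: H(key) = 04 96, then zero-pad to 7 bytes: K' = 04 96 00 00 00 00 00.
K' ⊕ ipad = 32 a0 36 36 36 36 36; K' ⊕ opad = 58 ca 5c 5c 5c 5c 5c.
m1: inner = H(32 a0 36 36 36 36 36 52 58 22) = 02 ac; tag = H(58 ca 5c 5c 5c 5c 5c 02 ac) = 039c
m2: inner = H(32 a0 36 36 36 36 36 d7 be 0f) = 03 84; tag = H(58 ca 5c 5c 5c 5c 5c 03 84) = 0375 ← matches
m3: inner = H(32 a0 36 36 36 36 36 65 5f 48) = 02 ec; tag = H(58 ca 5c 5c 5c 5c 5c 02 ec) = 03dc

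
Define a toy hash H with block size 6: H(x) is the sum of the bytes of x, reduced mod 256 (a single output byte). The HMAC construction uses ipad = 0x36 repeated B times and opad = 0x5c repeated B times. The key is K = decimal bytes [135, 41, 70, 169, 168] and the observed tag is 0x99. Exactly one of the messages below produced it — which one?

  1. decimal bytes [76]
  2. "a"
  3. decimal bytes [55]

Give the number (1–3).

Key decimal bytes [135, 41, 70, 169, 168] = 87 29 46 a9 a8 is 5 bytes ≤ B = 6; zero-pad to 6 bytes: K' = 87 29 46 a9 a8 00.
K' ⊕ ipad = b1 1f 70 9f 9e 36; K' ⊕ opad = db 75 1a f5 f4 5c.
m1: inner = H(b1 1f 70 9f 9e 36 4c) = ff; tag = H(db 75 1a f5 f4 5c ff) = ae
m2: inner = H(b1 1f 70 9f 9e 36 61) = 14; tag = H(db 75 1a f5 f4 5c 14) = c3
m3: inner = H(b1 1f 70 9f 9e 36 37) = ea; tag = H(db 75 1a f5 f4 5c ea) = 99 ← matches

3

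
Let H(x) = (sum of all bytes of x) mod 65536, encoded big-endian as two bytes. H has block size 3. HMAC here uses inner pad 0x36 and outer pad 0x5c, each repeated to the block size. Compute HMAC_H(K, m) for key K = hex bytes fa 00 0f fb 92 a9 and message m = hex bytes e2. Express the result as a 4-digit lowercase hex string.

0175

Key hex bytes fa 00 0f fb 92 a9 is 6 bytes > B = 3, so hash it first: H(key) = 03 3f, then zero-pad to 3 bytes: K' = 03 3f 00.
K' ⊕ ipad = 35 09 36.  K' ⊕ opad = 5f 63 5c.
Inner input = (K'⊕ipad) ∥ m = 35 09 36 ∥ e2.
Inner hash: sum = 53+9+54+226 = 342 → 01 56.
Outer input = (K'⊕opad) ∥ inner = 5f 63 5c ∥ 01 56.
Outer hash (tag): sum = 95+99+92+1+86 = 373 → 01 75.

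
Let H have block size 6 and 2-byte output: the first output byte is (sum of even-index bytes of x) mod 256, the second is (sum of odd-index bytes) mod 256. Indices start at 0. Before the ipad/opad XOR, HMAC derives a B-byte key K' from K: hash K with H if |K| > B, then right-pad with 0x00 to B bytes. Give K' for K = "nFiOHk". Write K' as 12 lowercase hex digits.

Key "nFiOHk" = 6e 46 69 4f 48 6b is exactly B = 6 bytes: K' = 6e 46 69 4f 48 6b.

6e46694f486b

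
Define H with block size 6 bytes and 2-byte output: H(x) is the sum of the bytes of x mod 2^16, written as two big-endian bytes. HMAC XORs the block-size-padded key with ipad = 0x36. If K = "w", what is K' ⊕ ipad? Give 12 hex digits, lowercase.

413636363636

Key "w" = 77 is 1 byte ≤ B = 6; zero-pad to 6 bytes: K' = 77 00 00 00 00 00.
XOR each byte with 0x36: 77⊕36=41, 00⊕36=36, 00⊕36=36, 00⊕36=36, 00⊕36=36, 00⊕36=36.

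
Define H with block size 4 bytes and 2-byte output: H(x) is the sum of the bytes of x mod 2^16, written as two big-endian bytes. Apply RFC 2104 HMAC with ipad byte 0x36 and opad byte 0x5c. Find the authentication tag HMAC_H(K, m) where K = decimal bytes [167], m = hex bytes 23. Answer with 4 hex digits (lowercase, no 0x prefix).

0266

Key decimal bytes [167] = a7 is 1 byte ≤ B = 4; zero-pad to 4 bytes: K' = a7 00 00 00.
K' ⊕ ipad = 91 36 36 36.  K' ⊕ opad = fb 5c 5c 5c.
Inner input = (K'⊕ipad) ∥ m = 91 36 36 36 ∥ 23.
Inner hash: sum = 145+54+54+54+35 = 342 → 01 56.
Outer input = (K'⊕opad) ∥ inner = fb 5c 5c 5c ∥ 01 56.
Outer hash (tag): sum = 251+92+92+92+1+86 = 614 → 02 66.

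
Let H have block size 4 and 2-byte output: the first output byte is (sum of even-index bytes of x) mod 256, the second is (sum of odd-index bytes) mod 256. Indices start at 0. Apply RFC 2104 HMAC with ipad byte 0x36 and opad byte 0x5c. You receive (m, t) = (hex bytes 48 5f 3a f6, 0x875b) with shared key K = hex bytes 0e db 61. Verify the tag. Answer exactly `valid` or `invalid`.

Key hex bytes 0e db 61 is 3 bytes ≤ B = 4; zero-pad to 4 bytes: K' = 0e db 61 00.
K' ⊕ ipad = 38 ed 57 36; K' ⊕ opad = 52 87 3d 5c.
Inner hash: even-index sum = 273 mod 256 = 17; odd-index sum = 632 mod 256 = 120 → 11 78.
Outer hash (recomputed tag): even-index sum = 160 mod 256 = 160; odd-index sum = 347 mod 256 = 91 → a0 5b.
Recomputed tag = a05b; claimed = 875b → mismatch.

invalid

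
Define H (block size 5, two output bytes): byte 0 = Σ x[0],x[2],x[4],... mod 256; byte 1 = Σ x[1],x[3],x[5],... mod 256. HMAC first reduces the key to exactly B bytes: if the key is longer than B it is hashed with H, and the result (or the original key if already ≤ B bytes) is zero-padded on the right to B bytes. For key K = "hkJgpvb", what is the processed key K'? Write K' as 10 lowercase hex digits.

|K| = 7 > B = 5, so first hash the key.
H(K): even-index sum = 388 mod 256 = 132; odd-index sum = 328 mod 256 = 72 → 84 48.
Zero-pad H(K) = 84 48 to 5 bytes: K' = 84 48 00 00 00.

8448000000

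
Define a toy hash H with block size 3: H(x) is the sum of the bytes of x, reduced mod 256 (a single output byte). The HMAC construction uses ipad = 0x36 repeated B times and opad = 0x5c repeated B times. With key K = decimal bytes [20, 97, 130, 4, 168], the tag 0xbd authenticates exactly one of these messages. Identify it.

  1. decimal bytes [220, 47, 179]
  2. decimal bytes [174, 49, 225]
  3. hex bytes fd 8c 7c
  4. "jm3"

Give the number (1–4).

3

Key decimal bytes [20, 97, 130, 4, 168] = 14 61 82 04 a8 is 5 bytes > B = 3, so hash it first: H(key) = a3, then zero-pad to 3 bytes: K' = a3 00 00.
K' ⊕ ipad = 95 36 36; K' ⊕ opad = ff 5c 5c.
m1: inner = H(95 36 36 dc 2f b3) = bf; tag = H(ff 5c 5c bf) = 76
m2: inner = H(95 36 36 ae 31 e1) = c1; tag = H(ff 5c 5c c1) = 78
m3: inner = H(95 36 36 fd 8c 7c) = 06; tag = H(ff 5c 5c 06) = bd ← matches
m4: inner = H(95 36 36 6a 6d 33) = 0b; tag = H(ff 5c 5c 0b) = c2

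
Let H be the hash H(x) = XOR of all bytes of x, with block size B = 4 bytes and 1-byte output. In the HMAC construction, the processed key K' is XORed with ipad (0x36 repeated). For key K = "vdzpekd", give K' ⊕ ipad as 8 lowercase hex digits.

Key "vdzpekd" = 76 64 7a 70 65 6b 64 is 7 bytes > B = 4, so hash it first: H(key) = 72, then zero-pad to 4 bytes: K' = 72 00 00 00.
XOR each byte with 0x36: 72⊕36=44, 00⊕36=36, 00⊕36=36, 00⊕36=36.

44363636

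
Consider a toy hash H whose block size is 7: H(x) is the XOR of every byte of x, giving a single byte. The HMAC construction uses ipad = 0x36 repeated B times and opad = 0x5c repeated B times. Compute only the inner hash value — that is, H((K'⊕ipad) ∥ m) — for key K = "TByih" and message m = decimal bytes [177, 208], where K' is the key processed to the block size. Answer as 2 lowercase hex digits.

Key "TByih" = 54 42 79 69 68 is 5 bytes ≤ B = 7; zero-pad to 7 bytes: K' = 54 42 79 69 68 00 00.
K' ⊕ ipad = 62 74 4f 5f 5e 36 36.
Inner input = 62 74 4f 5f 5e 36 36 ∥ b1 d0.
Inner hash: XOR 62⊕74⊕4f⊕5f⊕5e⊕36⊕36⊕b1⊕d0 = 39.

39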